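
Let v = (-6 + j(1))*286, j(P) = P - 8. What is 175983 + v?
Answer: 172265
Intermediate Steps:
j(P) = -8 + P
v = -3718 (v = (-6 + (-8 + 1))*286 = (-6 - 7)*286 = -13*286 = -3718)
175983 + v = 175983 - 3718 = 172265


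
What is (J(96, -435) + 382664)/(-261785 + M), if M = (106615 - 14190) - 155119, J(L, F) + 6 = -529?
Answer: -382129/324479 ≈ -1.1777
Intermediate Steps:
J(L, F) = -535 (J(L, F) = -6 - 529 = -535)
M = -62694 (M = 92425 - 155119 = -62694)
(J(96, -435) + 382664)/(-261785 + M) = (-535 + 382664)/(-261785 - 62694) = 382129/(-324479) = 382129*(-1/324479) = -382129/324479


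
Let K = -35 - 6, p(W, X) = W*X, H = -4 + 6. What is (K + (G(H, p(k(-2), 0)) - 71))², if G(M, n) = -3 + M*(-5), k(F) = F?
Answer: 15625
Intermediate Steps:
H = 2
G(M, n) = -3 - 5*M
K = -41
(K + (G(H, p(k(-2), 0)) - 71))² = (-41 + ((-3 - 5*2) - 71))² = (-41 + ((-3 - 10) - 71))² = (-41 + (-13 - 71))² = (-41 - 84)² = (-125)² = 15625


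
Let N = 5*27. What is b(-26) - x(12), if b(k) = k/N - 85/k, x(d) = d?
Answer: -31321/3510 ≈ -8.9234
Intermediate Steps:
N = 135
b(k) = -85/k + k/135 (b(k) = k/135 - 85/k = -85/k + k/135)
b(-26) - x(12) = (-85/(-26) + (1/135)*(-26)) - 1*12 = (-85*(-1/26) - 26/135) - 12 = (85/26 - 26/135) - 12 = 10799/3510 - 12 = -31321/3510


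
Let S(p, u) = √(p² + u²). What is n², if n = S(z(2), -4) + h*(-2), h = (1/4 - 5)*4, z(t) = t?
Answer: 1464 + 152*√5 ≈ 1803.9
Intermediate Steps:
h = -19 (h = (¼ - 5)*4 = -19/4*4 = -19)
n = 38 + 2*√5 (n = √(2² + (-4)²) - 19*(-2) = √(4 + 16) + 38 = √20 + 38 = 2*√5 + 38 = 38 + 2*√5 ≈ 42.472)
n² = (38 + 2*√5)²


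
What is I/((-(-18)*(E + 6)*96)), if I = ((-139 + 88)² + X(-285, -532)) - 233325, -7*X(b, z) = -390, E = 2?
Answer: -269113/16128 ≈ -16.686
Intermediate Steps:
X(b, z) = 390/7 (X(b, z) = -⅐*(-390) = 390/7)
I = -1614678/7 (I = ((-139 + 88)² + 390/7) - 233325 = ((-51)² + 390/7) - 233325 = (2601 + 390/7) - 233325 = 18597/7 - 233325 = -1614678/7 ≈ -2.3067e+5)
I/((-(-18)*(E + 6)*96)) = -1614678*1/(1728*(2 + 6))/7 = -1614678/(7*(-(-18)*8*96)) = -1614678/(7*(-9*(-16)*96)) = -1614678/(7*(144*96)) = -1614678/7/13824 = -1614678/7*1/13824 = -269113/16128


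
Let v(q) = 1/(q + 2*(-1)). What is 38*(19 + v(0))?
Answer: 703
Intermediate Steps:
v(q) = 1/(-2 + q) (v(q) = 1/(q - 2) = 1/(-2 + q))
38*(19 + v(0)) = 38*(19 + 1/(-2 + 0)) = 38*(19 + 1/(-2)) = 38*(19 - 1/2) = 38*(37/2) = 703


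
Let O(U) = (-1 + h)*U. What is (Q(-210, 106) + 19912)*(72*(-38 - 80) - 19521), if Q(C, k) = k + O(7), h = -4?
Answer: -559863711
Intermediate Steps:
O(U) = -5*U (O(U) = (-1 - 4)*U = -5*U)
Q(C, k) = -35 + k (Q(C, k) = k - 5*7 = k - 35 = -35 + k)
(Q(-210, 106) + 19912)*(72*(-38 - 80) - 19521) = ((-35 + 106) + 19912)*(72*(-38 - 80) - 19521) = (71 + 19912)*(72*(-118) - 19521) = 19983*(-8496 - 19521) = 19983*(-28017) = -559863711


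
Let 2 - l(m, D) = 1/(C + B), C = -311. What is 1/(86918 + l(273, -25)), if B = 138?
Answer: 173/15037161 ≈ 1.1505e-5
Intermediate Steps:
l(m, D) = 347/173 (l(m, D) = 2 - 1/(-311 + 138) = 2 - 1/(-173) = 2 - 1*(-1/173) = 2 + 1/173 = 347/173)
1/(86918 + l(273, -25)) = 1/(86918 + 347/173) = 1/(15037161/173) = 173/15037161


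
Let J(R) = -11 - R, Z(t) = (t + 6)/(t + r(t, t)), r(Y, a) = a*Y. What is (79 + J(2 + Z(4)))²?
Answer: 17161/4 ≈ 4290.3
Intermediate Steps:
r(Y, a) = Y*a
Z(t) = (6 + t)/(t + t²) (Z(t) = (t + 6)/(t + t*t) = (6 + t)/(t + t²))
(79 + J(2 + Z(4)))² = (79 + (-11 - (2 + (6 + 4)/(4*(1 + 4)))))² = (79 + (-11 - (2 + (¼)*10/5)))² = (79 + (-11 - (2 + (¼)*(⅕)*10)))² = (79 + (-11 - (2 + ½)))² = (79 + (-11 - 1*5/2))² = (79 + (-11 - 5/2))² = (79 - 27/2)² = (131/2)² = 17161/4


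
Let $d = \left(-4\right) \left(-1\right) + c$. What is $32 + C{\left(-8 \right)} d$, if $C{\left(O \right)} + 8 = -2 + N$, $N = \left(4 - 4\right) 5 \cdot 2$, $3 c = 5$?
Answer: $- \frac{74}{3} \approx -24.667$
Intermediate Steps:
$c = \frac{5}{3}$ ($c = \frac{1}{3} \cdot 5 = \frac{5}{3} \approx 1.6667$)
$d = \frac{17}{3}$ ($d = \left(-4\right) \left(-1\right) + \frac{5}{3} = 4 + \frac{5}{3} = \frac{17}{3} \approx 5.6667$)
$N = 0$ ($N = 0 \cdot 10 = 0$)
$C{\left(O \right)} = -10$ ($C{\left(O \right)} = -8 + \left(-2 + 0\right) = -8 - 2 = -10$)
$32 + C{\left(-8 \right)} d = 32 - \frac{170}{3} = - \frac{74}{3}$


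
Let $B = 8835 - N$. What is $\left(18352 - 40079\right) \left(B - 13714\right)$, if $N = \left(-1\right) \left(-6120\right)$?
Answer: $238975273$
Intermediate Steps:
$N = 6120$
$B = 2715$ ($B = 8835 - 6120 = 2715$)
$\left(18352 - 40079\right) \left(B - 13714\right) = \left(18352 - 40079\right) \left(2715 - 13714\right) = \left(-21727\right) \left(-10999\right) = 238975273$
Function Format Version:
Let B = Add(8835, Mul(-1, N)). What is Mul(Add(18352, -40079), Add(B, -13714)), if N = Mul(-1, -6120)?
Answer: 238975273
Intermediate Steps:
N = 6120
B = 2715 (B = Add(8835, Mul(-1, 6120)) = Add(8835, -6120) = 2715)
Mul(Add(18352, -40079), Add(B, -13714)) = Mul(Add(18352, -40079), Add(2715, -13714)) = Mul(-21727, -10999) = 238975273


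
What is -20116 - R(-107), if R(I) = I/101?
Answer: -2031609/101 ≈ -20115.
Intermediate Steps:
R(I) = I/101 (R(I) = I*(1/101) = I/101)
-20116 - R(-107) = -20116 - (-107)/101 = -20116 - 1*(-107/101) = -20116 + 107/101 = -2031609/101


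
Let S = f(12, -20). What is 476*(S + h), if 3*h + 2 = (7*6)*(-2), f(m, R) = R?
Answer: -69496/3 ≈ -23165.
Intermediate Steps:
S = -20
h = -86/3 (h = -⅔ + ((7*6)*(-2))/3 = -⅔ + (42*(-2))/3 = -⅔ + (⅓)*(-84) = -⅔ - 28 = -86/3 ≈ -28.667)
476*(S + h) = 476*(-20 - 86/3) = 476*(-146/3) = -69496/3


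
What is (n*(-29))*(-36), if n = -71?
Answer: -74124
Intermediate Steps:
(n*(-29))*(-36) = -71*(-29)*(-36) = 2059*(-36) = -74124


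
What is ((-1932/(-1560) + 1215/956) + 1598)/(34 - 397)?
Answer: -9041423/2050620 ≈ -4.4091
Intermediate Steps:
((-1932/(-1560) + 1215/956) + 1598)/(34 - 397) = ((-1932*(-1/1560) + 1215*(1/956)) + 1598)/(-363) = ((161/130 + 1215/956) + 1598)*(-1/363) = (155933/62140 + 1598)*(-1/363) = (99455653/62140)*(-1/363) = -9041423/2050620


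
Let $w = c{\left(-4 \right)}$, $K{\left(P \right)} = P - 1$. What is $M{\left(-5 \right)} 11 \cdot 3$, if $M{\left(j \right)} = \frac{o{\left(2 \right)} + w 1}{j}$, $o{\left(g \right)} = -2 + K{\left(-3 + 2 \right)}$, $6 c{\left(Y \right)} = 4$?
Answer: $22$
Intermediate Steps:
$K{\left(P \right)} = -1 + P$ ($K{\left(P \right)} = P - 1 = -1 + P$)
$c{\left(Y \right)} = \frac{2}{3}$ ($c{\left(Y \right)} = \frac{1}{6} \cdot 4 = \frac{2}{3}$)
$w = \frac{2}{3} \approx 0.66667$
$o{\left(g \right)} = -4$ ($o{\left(g \right)} = -2 + \left(-1 + \left(-3 + 2\right)\right) = -2 - 2 = -4$)
$M{\left(j \right)} = - \frac{10}{3 j}$ ($M{\left(j \right)} = \frac{-4 + \frac{2}{3} \cdot 1}{j} = \frac{-4 + \frac{2}{3}}{j} = - \frac{10}{3 j}$)
$M{\left(-5 \right)} 11 \cdot 3 = - \frac{10}{3 \left(-5\right)} 11 \cdot 3 = \left(- \frac{10}{3}\right) \left(- \frac{1}{5}\right) 11 \cdot 3 = \frac{2}{3} \cdot 11 \cdot 3 = \frac{22}{3} \cdot 3 = 22$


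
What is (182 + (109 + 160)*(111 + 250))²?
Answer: 9465538681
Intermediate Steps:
(182 + (109 + 160)*(111 + 250))² = (182 + 269*361)² = (182 + 97109)² = 97291² = 9465538681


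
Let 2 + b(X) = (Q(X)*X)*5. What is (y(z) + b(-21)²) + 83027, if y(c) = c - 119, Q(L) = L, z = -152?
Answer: 4935965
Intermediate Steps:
b(X) = -2 + 5*X² (b(X) = -2 + (X*X)*5 = -2 + X²*5 = -2 + 5*X²)
y(c) = -119 + c
(y(z) + b(-21)²) + 83027 = ((-119 - 152) + (-2 + 5*(-21)²)²) + 83027 = (-271 + (-2 + 5*441)²) + 83027 = (-271 + (-2 + 2205)²) + 83027 = (-271 + 2203²) + 83027 = (-271 + 4853209) + 83027 = 4852938 + 83027 = 4935965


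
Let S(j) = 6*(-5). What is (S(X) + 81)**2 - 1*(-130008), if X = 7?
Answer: 132609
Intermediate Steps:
S(j) = -30
(S(X) + 81)**2 - 1*(-130008) = (-30 + 81)**2 - 1*(-130008) = 51**2 + 130008 = 2601 + 130008 = 132609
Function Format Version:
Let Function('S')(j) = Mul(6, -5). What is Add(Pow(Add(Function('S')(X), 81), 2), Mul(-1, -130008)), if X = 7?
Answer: 132609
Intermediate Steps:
Function('S')(j) = -30
Add(Pow(Add(Function('S')(X), 81), 2), Mul(-1, -130008)) = Add(Pow(Add(-30, 81), 2), Mul(-1, -130008)) = Add(Pow(51, 2), 130008) = Add(2601, 130008) = 132609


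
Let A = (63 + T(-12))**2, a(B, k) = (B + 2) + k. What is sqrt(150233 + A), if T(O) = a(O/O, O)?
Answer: sqrt(153149) ≈ 391.34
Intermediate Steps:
a(B, k) = 2 + B + k (a(B, k) = (2 + B) + k = 2 + B + k)
T(O) = 3 + O (T(O) = 2 + O/O + O = 2 + 1 + O = 3 + O)
A = 2916 (A = (63 + (3 - 12))**2 = (63 - 9)**2 = 54**2 = 2916)
sqrt(150233 + A) = sqrt(150233 + 2916) = sqrt(153149)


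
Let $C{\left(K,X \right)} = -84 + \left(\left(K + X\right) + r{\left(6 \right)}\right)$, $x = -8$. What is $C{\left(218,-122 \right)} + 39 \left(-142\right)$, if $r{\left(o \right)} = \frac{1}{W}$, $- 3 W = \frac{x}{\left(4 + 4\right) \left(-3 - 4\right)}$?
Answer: $-5547$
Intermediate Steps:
$W = - \frac{1}{21}$ ($W = - \frac{\left(-8\right) \frac{1}{\left(4 + 4\right) \left(-3 - 4\right)}}{3} = - \frac{\left(-8\right) \frac{1}{8 \left(-7\right)}}{3} = - \frac{\left(-8\right) \frac{1}{-56}}{3} = - \frac{\left(-8\right) \left(- \frac{1}{56}\right)}{3} = \left(- \frac{1}{3}\right) \frac{1}{7} = - \frac{1}{21} \approx -0.047619$)
$r{\left(o \right)} = -21$ ($r{\left(o \right)} = \frac{1}{- \frac{1}{21}} = -21$)
$C{\left(K,X \right)} = -105 + K + X$ ($C{\left(K,X \right)} = -84 - \left(21 - K - X\right) = -84 + \left(-21 + K + X\right) = -105 + K + X$)
$C{\left(218,-122 \right)} + 39 \left(-142\right) = \left(-105 + 218 - 122\right) + 39 \left(-142\right) = -9 - 5538 = -5547$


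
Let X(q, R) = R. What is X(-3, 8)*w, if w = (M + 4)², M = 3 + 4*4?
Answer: 4232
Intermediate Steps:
M = 19 (M = 3 + 16 = 19)
w = 529 (w = (19 + 4)² = 23² = 529)
X(-3, 8)*w = 8*529 = 4232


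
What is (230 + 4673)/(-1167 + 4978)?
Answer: 4903/3811 ≈ 1.2865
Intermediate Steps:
(230 + 4673)/(-1167 + 4978) = 4903/3811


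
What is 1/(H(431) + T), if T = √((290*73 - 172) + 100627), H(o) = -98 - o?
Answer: -529/158216 - 5*√4865/158216 ≈ -0.0055478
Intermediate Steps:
T = 5*√4865 (T = √((21170 - 172) + 100627) = √(20998 + 100627) = √121625 = 5*√4865 ≈ 348.75)
1/(H(431) + T) = 1/((-98 - 1*431) + 5*√4865) = 1/((-98 - 431) + 5*√4865) = 1/(-529 + 5*√4865)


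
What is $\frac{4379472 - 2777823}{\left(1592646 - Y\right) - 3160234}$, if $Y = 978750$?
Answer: $- \frac{1601649}{2546338} \approx -0.629$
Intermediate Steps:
$\frac{4379472 - 2777823}{\left(1592646 - Y\right) - 3160234} = \frac{4379472 - 2777823}{\left(1592646 - 978750\right) - 3160234} = \frac{1601649}{\left(1592646 - 978750\right) - 3160234} = \frac{1601649}{613896 - 3160234} = \frac{1601649}{-2546338} = 1601649 \left(- \frac{1}{2546338}\right) = - \frac{1601649}{2546338}$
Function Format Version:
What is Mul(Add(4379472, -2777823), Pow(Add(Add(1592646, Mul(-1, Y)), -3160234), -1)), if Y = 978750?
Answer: Rational(-1601649, 2546338) ≈ -0.62900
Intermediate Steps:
Mul(Add(4379472, -2777823), Pow(Add(Add(1592646, Mul(-1, Y)), -3160234), -1)) = Mul(Add(4379472, -2777823), Pow(Add(Add(1592646, Mul(-1, 978750)), -3160234), -1)) = Mul(1601649, Pow(Add(Add(1592646, -978750), -3160234), -1)) = Mul(1601649, Pow(Add(613896, -3160234), -1)) = Mul(1601649, Pow(-2546338, -1)) = Mul(1601649, Rational(-1, 2546338)) = Rational(-1601649, 2546338)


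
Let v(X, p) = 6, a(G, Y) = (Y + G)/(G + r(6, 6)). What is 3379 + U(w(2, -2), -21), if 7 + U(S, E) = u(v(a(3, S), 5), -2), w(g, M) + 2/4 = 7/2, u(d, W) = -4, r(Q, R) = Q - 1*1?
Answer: 3368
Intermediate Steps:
r(Q, R) = -1 + Q (r(Q, R) = Q - 1 = -1 + Q)
a(G, Y) = (G + Y)/(5 + G) (a(G, Y) = (Y + G)/(G + (-1 + 6)) = (G + Y)/(G + 5) = (G + Y)/(5 + G))
w(g, M) = 3 (w(g, M) = -½ + 7/2 = 3)
U(S, E) = -11 (U(S, E) = -7 - 4 = -11)
3379 + U(w(2, -2), -21) = 3379 - 11 = 3368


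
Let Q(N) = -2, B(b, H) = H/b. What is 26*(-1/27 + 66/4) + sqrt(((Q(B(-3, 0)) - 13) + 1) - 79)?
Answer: 11557/27 + I*sqrt(93) ≈ 428.04 + 9.6436*I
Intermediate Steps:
26*(-1/27 + 66/4) + sqrt(((Q(B(-3, 0)) - 13) + 1) - 79) = 26*(-1/27 + 66/4) + sqrt(((-2 - 13) + 1) - 79) = 26*(-1*1/27 + 66*(1/4)) + sqrt((-15 + 1) - 79) = 26*(-1/27 + 33/2) + sqrt(-14 - 79) = 26*(889/54) + sqrt(-93) = 11557/27 + I*sqrt(93)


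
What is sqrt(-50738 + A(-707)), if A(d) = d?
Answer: I*sqrt(51445) ≈ 226.81*I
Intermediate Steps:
sqrt(-50738 + A(-707)) = sqrt(-50738 - 707) = sqrt(-51445) = I*sqrt(51445)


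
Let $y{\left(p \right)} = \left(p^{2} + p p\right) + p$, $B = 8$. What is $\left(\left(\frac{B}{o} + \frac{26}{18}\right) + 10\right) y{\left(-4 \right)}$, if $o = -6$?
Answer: $\frac{2548}{9} \approx 283.11$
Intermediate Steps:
$y{\left(p \right)} = p + 2 p^{2}$ ($y{\left(p \right)} = \left(p^{2} + p^{2}\right) + p = 2 p^{2} + p = p + 2 p^{2}$)
$\left(\left(\frac{B}{o} + \frac{26}{18}\right) + 10\right) y{\left(-4 \right)} = \left(\left(\frac{8}{-6} + \frac{26}{18}\right) + 10\right) \left(- 4 \left(1 + 2 \left(-4\right)\right)\right) = \left(\left(8 \left(- \frac{1}{6}\right) + 26 \cdot \frac{1}{18}\right) + 10\right) \left(- 4 \left(1 - 8\right)\right) = \left(\left(- \frac{4}{3} + \frac{13}{9}\right) + 10\right) \left(\left(-4\right) \left(-7\right)\right) = \left(\frac{1}{9} + 10\right) 28 = \frac{91}{9} \cdot 28 = \frac{2548}{9}$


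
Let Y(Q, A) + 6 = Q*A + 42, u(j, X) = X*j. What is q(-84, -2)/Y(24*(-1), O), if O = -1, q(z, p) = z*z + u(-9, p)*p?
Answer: 117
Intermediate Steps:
q(z, p) = z² - 9*p² (q(z, p) = z*z + (p*(-9))*p = z² + (-9*p)*p = z² - 9*p²)
Y(Q, A) = 36 + A*Q (Y(Q, A) = -6 + (Q*A + 42) = -6 + (A*Q + 42) = -6 + (42 + A*Q) = 36 + A*Q)
q(-84, -2)/Y(24*(-1), O) = ((-84)² - 9*(-2)²)/(36 - 24*(-1)) = (7056 - 9*4)/(36 - 1*(-24)) = (7056 - 36)/(36 + 24) = 7020/60 = 7020*(1/60) = 117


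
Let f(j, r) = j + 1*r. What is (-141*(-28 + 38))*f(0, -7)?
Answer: 9870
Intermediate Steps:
f(j, r) = j + r
(-141*(-28 + 38))*f(0, -7) = (-141*(-28 + 38))*(0 - 7) = -141*10*(-7) = -1410*(-7) = 9870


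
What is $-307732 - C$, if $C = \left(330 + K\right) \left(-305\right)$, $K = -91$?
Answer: $-234837$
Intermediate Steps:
$C = -72895$ ($C = \left(330 - 91\right) \left(-305\right) = 239 \left(-305\right) = -72895$)
$-307732 - C = -307732 - -72895 = -307732 + 72895 = -234837$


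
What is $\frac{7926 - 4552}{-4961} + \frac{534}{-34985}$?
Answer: $- \frac{120688564}{173560585} \approx -0.69537$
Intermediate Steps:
$\frac{7926 - 4552}{-4961} + \frac{534}{-34985} = \left(7926 - 4552\right) \left(- \frac{1}{4961}\right) + 534 \left(- \frac{1}{34985}\right) = 3374 \left(- \frac{1}{4961}\right) - \frac{534}{34985} = - \frac{3374}{4961} - \frac{534}{34985} = - \frac{120688564}{173560585}$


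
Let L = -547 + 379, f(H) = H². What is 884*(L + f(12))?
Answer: -21216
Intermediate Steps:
L = -168
884*(L + f(12)) = 884*(-168 + 12²) = 884*(-168 + 144) = 884*(-24) = -21216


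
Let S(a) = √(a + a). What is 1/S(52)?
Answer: √26/52 ≈ 0.098058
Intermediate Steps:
S(a) = √2*√a (S(a) = √(2*a) = √2*√a)
1/S(52) = 1/(√2*√52) = 1/(√2*(2*√13)) = 1/(2*√26) = √26/52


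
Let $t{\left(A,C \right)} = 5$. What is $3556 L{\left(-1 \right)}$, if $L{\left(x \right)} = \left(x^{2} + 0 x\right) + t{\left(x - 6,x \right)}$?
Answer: $21336$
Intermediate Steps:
$L{\left(x \right)} = 5 + x^{2}$ ($L{\left(x \right)} = \left(x^{2} + 0 x\right) + 5 = \left(x^{2} + 0\right) + 5 = x^{2} + 5 = 5 + x^{2}$)
$3556 L{\left(-1 \right)} = 3556 \left(5 + \left(-1\right)^{2}\right) = 3556 \left(5 + 1\right) = 3556 \cdot 6 = 21336$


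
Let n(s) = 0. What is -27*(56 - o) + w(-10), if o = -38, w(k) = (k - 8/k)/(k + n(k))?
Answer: -63427/25 ≈ -2537.1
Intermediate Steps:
w(k) = (k - 8/k)/k (w(k) = (k - 8/k)/(k + 0) = (k - 8/k)/k)
-27*(56 - o) + w(-10) = -27*(56 - 1*(-38)) + (1 - 8/(-10)**2) = -27*(56 + 38) + (1 - 8*1/100) = -27*94 + (1 - 2/25) = -2538 + 23/25 = -63427/25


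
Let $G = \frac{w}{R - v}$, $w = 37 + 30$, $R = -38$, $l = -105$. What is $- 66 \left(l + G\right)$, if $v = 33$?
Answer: $\frac{496452}{71} \approx 6992.3$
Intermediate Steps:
$w = 67$
$G = - \frac{67}{71}$ ($G = \frac{67}{-38 - 33} = \frac{67}{-71} = 67 \left(- \frac{1}{71}\right) = - \frac{67}{71} \approx -0.94366$)
$- 66 \left(l + G\right) = - 66 \left(-105 - \frac{67}{71}\right) = \left(-66\right) \left(- \frac{7522}{71}\right) = \frac{496452}{71}$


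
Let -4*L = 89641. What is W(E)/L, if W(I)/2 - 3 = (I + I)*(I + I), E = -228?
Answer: -1663512/89641 ≈ -18.557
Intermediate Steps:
L = -89641/4 (L = -1/4*89641 = -89641/4 ≈ -22410.)
W(I) = 6 + 8*I**2 (W(I) = 6 + 2*((I + I)*(I + I)) = 6 + 2*((2*I)*(2*I)) = 6 + 2*(4*I**2) = 6 + 8*I**2)
W(E)/L = (6 + 8*(-228)**2)/(-89641/4) = (6 + 8*51984)*(-4/89641) = (6 + 415872)*(-4/89641) = 415878*(-4/89641) = -1663512/89641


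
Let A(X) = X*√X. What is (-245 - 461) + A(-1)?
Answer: -706 - I ≈ -706.0 - 1.0*I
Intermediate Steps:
A(X) = X^(3/2)
(-245 - 461) + A(-1) = (-245 - 461) + (-1)^(3/2) = -706 - I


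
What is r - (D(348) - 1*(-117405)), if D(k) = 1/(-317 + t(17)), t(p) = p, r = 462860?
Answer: 103636501/300 ≈ 3.4546e+5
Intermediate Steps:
D(k) = -1/300 (D(k) = 1/(-317 + 17) = 1/(-300) = -1/300)
r - (D(348) - 1*(-117405)) = 462860 - (-1/300 - 1*(-117405)) = 462860 - (-1/300 + 117405) = 462860 - 1*35221499/300 = 462860 - 35221499/300 = 103636501/300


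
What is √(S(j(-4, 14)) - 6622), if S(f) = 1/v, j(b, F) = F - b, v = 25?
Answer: I*√165549/5 ≈ 81.375*I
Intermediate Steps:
S(f) = 1/25
√(S(j(-4, 14)) - 6622) = √(1/25 - 6622) = √(-165549/25) = I*√165549/5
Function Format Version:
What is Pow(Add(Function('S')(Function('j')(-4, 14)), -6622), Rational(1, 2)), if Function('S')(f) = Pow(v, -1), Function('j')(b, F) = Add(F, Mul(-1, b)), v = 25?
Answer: Mul(Rational(1, 5), I, Pow(165549, Rational(1, 2))) ≈ Mul(81.375, I)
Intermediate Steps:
Function('S')(f) = Rational(1, 25) (Function('S')(f) = Pow(25, -1) = Rational(1, 25))
Pow(Add(Function('S')(Function('j')(-4, 14)), -6622), Rational(1, 2)) = Pow(Add(Rational(1, 25), -6622), Rational(1, 2)) = Pow(Rational(-165549, 25), Rational(1, 2)) = Mul(Rational(1, 5), I, Pow(165549, Rational(1, 2)))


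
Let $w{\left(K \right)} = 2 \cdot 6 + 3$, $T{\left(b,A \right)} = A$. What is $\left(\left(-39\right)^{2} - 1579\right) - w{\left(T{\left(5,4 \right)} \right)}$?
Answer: $-73$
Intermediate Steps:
$w{\left(K \right)} = 15$ ($w{\left(K \right)} = 12 + 3 = 15$)
$\left(\left(-39\right)^{2} - 1579\right) - w{\left(T{\left(5,4 \right)} \right)} = \left(\left(-39\right)^{2} - 1579\right) - 15 = \left(1521 - 1579\right) - 15 = -58 - 15 = -73$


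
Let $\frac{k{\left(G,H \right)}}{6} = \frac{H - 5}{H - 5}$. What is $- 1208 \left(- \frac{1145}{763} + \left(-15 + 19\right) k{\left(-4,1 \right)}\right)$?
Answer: $- \frac{20737736}{763} \approx -27179.0$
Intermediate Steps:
$k{\left(G,H \right)} = 6$ ($k{\left(G,H \right)} = 6 \frac{H - 5}{H - 5} = 6 \frac{-5 + H}{-5 + H} = 6 \cdot 1 = 6$)
$- 1208 \left(- \frac{1145}{763} + \left(-15 + 19\right) k{\left(-4,1 \right)}\right) = - 1208 \left(- \frac{1145}{763} + \left(-15 + 19\right) 6\right) = - 1208 \left(\left(-1145\right) \frac{1}{763} + 4 \cdot 6\right) = - 1208 \left(- \frac{1145}{763} + 24\right) = \left(-1208\right) \frac{17167}{763} = - \frac{20737736}{763}$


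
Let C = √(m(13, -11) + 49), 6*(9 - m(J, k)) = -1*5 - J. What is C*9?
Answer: 9*√61 ≈ 70.292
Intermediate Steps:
m(J, k) = 59/6 + J/6 (m(J, k) = 9 - (-1*5 - J)/6 = 9 - (-5 - J)/6 = 9 + (⅚ + J/6) = 59/6 + J/6)
C = √61 (C = √((59/6 + (⅙)*13) + 49) = √((59/6 + 13/6) + 49) = √(12 + 49) = √61 ≈ 7.8102)
C*9 = √61*9 = 9*√61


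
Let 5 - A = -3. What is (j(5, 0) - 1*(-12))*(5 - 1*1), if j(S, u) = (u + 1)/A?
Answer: 97/2 ≈ 48.500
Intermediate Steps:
A = 8 (A = 5 - 1*(-3) = 5 + 3 = 8)
j(S, u) = 1/8 + u/8 (j(S, u) = (u + 1)/8 = (1 + u)*(1/8) = 1/8 + u/8)
(j(5, 0) - 1*(-12))*(5 - 1*1) = ((1/8 + (1/8)*0) - 1*(-12))*(5 - 1*1) = ((1/8 + 0) + 12)*(5 - 1) = (1/8 + 12)*4 = (97/8)*4 = 97/2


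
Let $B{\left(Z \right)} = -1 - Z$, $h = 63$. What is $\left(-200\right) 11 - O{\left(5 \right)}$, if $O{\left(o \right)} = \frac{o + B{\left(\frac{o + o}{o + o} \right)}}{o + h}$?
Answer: $- \frac{149603}{68} \approx -2200.0$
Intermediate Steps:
$O{\left(o \right)} = \frac{-2 + o}{63 + o}$ ($O{\left(o \right)} = \frac{o - \left(1 + \frac{o + o}{o + o}\right)}{o + 63} = \frac{o - \left(1 + \frac{2 o}{2 o}\right)}{63 + o} = \frac{o - \left(1 + 2 o \frac{1}{2 o}\right)}{63 + o} = \frac{o - 2}{63 + o} = \frac{-2 + o}{63 + o}$)
$\left(-200\right) 11 - O{\left(5 \right)} = \left(-200\right) 11 - \frac{-2 + 5}{63 + 5} = -2200 - \frac{1}{68} \cdot 3 = -2200 - \frac{3}{68} = - \frac{149603}{68}$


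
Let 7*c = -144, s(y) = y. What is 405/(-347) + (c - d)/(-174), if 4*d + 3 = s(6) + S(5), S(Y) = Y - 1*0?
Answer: -219232/211323 ≈ -1.0374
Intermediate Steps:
c = -144/7 (c = (⅐)*(-144) = -144/7 ≈ -20.571)
S(Y) = Y (S(Y) = Y + 0 = Y)
d = 2 (d = -¾ + (6 + 5)/4 = -¾ + (¼)*11 = -¾ + 11/4 = 2)
405/(-347) + (c - d)/(-174) = 405/(-347) + (-144/7 - 1*2)/(-174) = 405*(-1/347) + (-144/7 - 2)*(-1/174) = -405/347 - 158/7*(-1/174) = -405/347 + 79/609 = -219232/211323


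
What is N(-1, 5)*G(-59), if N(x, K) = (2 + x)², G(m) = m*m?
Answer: 3481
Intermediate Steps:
G(m) = m²
N(-1, 5)*G(-59) = (2 - 1)²*(-59)² = 1²*3481 = 1*3481 = 3481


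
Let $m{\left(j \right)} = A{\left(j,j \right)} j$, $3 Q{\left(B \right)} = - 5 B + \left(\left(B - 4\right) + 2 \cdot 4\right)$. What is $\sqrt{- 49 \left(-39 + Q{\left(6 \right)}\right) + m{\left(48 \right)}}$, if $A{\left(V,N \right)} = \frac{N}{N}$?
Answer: $\frac{\sqrt{20571}}{3} \approx 47.809$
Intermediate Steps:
$A{\left(V,N \right)} = 1$
$Q{\left(B \right)} = \frac{4}{3} - \frac{4 B}{3}$ ($Q{\left(B \right)} = \frac{- 5 B + \left(\left(B - 4\right) + 2 \cdot 4\right)}{3} = \frac{- 5 B + \left(\left(-4 + B\right) + 8\right)}{3} = \frac{- 5 B + \left(4 + B\right)}{3} = \frac{4 - 4 B}{3} = \frac{4}{3} - \frac{4 B}{3}$)
$m{\left(j \right)} = j$ ($m{\left(j \right)} = 1 j = j$)
$\sqrt{- 49 \left(-39 + Q{\left(6 \right)}\right) + m{\left(48 \right)}} = \sqrt{- 49 \left(-39 + \left(\frac{4}{3} - 8\right)\right) + 48} = \sqrt{- 49 \left(-39 - \frac{20}{3}\right) + 48} = \sqrt{\left(-49\right) \left(- \frac{137}{3}\right) + 48} = \sqrt{\frac{6713}{3} + 48} = \sqrt{\frac{6857}{3}} = \frac{\sqrt{20571}}{3}$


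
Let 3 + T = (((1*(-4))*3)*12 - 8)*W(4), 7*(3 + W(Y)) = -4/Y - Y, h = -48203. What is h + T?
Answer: -333490/7 ≈ -47641.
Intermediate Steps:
W(Y) = -3 - 4/(7*Y) - Y/7 (W(Y) = -3 + (-4/Y - Y)/7 = -3 + (-Y - 4/Y)/7 = -3 + (-4/(7*Y) - Y/7) = -3 - 4/(7*Y) - Y/7)
T = 3931/7 (T = -3 + (((1*(-4))*3)*12 - 8)*((1/7)*(-4 - 1*4*(21 + 4))/4) = -3 + (-4*3*12 - 8)*((1/7)*(1/4)*(-4 - 1*4*25)) = -3 + (-12*12 - 8)*((1/7)*(1/4)*(-4 - 100)) = -3 + (-144 - 8)*((1/7)*(1/4)*(-104)) = -3 - 152*(-26/7) = -3 + 3952/7 = 3931/7 ≈ 561.57)
h + T = -48203 + 3931/7 = -333490/7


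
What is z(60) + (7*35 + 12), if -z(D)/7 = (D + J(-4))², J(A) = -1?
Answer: -24110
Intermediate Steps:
z(D) = -7*(-1 + D)² (z(D) = -7*(D - 1)² = -7*(-1 + D)²)
z(60) + (7*35 + 12) = -7*(-1 + 60)² + (7*35 + 12) = -7*59² + (245 + 12) = -7*3481 + 257 = -24367 + 257 = -24110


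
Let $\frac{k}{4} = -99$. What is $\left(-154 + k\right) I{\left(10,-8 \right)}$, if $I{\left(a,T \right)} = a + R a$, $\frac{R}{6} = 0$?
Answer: $-5500$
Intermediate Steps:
$R = 0$ ($R = 6 \cdot 0 = 0$)
$k = -396$ ($k = 4 \left(-99\right) = -396$)
$I{\left(a,T \right)} = a$ ($I{\left(a,T \right)} = a + 0 a = a + 0 = a$)
$\left(-154 + k\right) I{\left(10,-8 \right)} = \left(-154 - 396\right) 10 = \left(-550\right) 10 = -5500$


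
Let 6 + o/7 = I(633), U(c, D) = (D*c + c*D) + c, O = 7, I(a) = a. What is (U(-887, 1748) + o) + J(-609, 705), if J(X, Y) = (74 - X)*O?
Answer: -3092669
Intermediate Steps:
J(X, Y) = 518 - 7*X (J(X, Y) = (74 - X)*7 = 518 - 7*X)
U(c, D) = c + 2*D*c (U(c, D) = (D*c + D*c) + c = 2*D*c + c = c + 2*D*c)
o = 4389 (o = -42 + 7*633 = -42 + 4431 = 4389)
(U(-887, 1748) + o) + J(-609, 705) = (-887*(1 + 2*1748) + 4389) + (518 - 7*(-609)) = (-887*(1 + 3496) + 4389) + (518 + 4263) = (-887*3497 + 4389) + 4781 = (-3101839 + 4389) + 4781 = -3097450 + 4781 = -3092669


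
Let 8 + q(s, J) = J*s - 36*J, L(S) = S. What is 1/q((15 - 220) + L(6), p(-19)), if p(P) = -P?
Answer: -1/4473 ≈ -0.00022356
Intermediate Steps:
q(s, J) = -8 - 36*J + J*s (q(s, J) = -8 + (J*s - 36*J) = -8 + (-36*J + J*s) = -8 - 36*J + J*s)
1/q((15 - 220) + L(6), p(-19)) = 1/(-8 - (-36)*(-19) + (-1*(-19))*((15 - 220) + 6)) = 1/(-8 - 36*19 + 19*(-205 + 6)) = 1/(-8 - 684 + 19*(-199)) = 1/(-8 - 684 - 3781) = 1/(-4473) = -1/4473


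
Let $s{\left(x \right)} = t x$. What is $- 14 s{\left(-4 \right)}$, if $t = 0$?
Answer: $0$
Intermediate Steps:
$s{\left(x \right)} = 0$ ($s{\left(x \right)} = 0 x = 0$)
$- 14 s{\left(-4 \right)} = \left(-14\right) 0 = 0$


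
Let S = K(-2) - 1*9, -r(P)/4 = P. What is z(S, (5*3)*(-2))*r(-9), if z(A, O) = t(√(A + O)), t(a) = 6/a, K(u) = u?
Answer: -216*I*√41/41 ≈ -33.734*I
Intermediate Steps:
r(P) = -4*P
S = -11 (S = -2 - 1*9 = -2 - 9 = -11)
z(A, O) = 6/√(A + O) (z(A, O) = 6/(√(A + O)) = 6/√(A + O))
z(S, (5*3)*(-2))*r(-9) = (6/√(-11 + (5*3)*(-2)))*(-4*(-9)) = (6/√(-11 + 15*(-2)))*36 = (6/√(-11 - 30))*36 = (6/√(-41))*36 = (6*(-I*√41/41))*36 = -6*I*√41/41*36 = -216*I*√41/41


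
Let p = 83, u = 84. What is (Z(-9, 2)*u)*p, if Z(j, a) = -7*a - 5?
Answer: -132468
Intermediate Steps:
Z(j, a) = -5 - 7*a
(Z(-9, 2)*u)*p = ((-5 - 7*2)*84)*83 = ((-5 - 14)*84)*83 = -19*84*83 = -1596*83 = -132468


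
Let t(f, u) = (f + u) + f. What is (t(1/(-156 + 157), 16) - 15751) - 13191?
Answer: -28924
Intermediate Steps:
t(f, u) = u + 2*f
(t(1/(-156 + 157), 16) - 15751) - 13191 = ((16 + 2/(-156 + 157)) - 15751) - 13191 = ((16 + 2/1) - 15751) - 13191 = ((16 + 2*1) - 15751) - 13191 = ((16 + 2) - 15751) - 13191 = (18 - 15751) - 13191 = -15733 - 13191 = -28924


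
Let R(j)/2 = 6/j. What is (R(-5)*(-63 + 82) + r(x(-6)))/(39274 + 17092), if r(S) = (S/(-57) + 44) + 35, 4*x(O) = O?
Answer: 6351/10709540 ≈ 0.00059302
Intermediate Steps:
x(O) = O/4
R(j) = 12/j (R(j) = 2*(6/j) = 12/j)
r(S) = 79 - S/57 (r(S) = (S*(-1/57) + 44) + 35 = (-S/57 + 44) + 35 = (44 - S/57) + 35 = 79 - S/57)
(R(-5)*(-63 + 82) + r(x(-6)))/(39274 + 17092) = ((12/(-5))*(-63 + 82) + (79 - (-6)/228))/(39274 + 17092) = ((12*(-1/5))*19 + (79 - 1/57*(-3/2)))/56366 = (-12/5*19 + (79 + 1/38))*(1/56366) = (-228/5 + 3003/38)*(1/56366) = (6351/190)*(1/56366) = 6351/10709540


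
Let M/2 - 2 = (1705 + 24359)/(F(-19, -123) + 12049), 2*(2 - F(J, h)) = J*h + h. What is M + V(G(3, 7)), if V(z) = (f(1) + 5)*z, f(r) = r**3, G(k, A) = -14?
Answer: -2859/38 ≈ -75.237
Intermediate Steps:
F(J, h) = 2 - h/2 - J*h/2 (F(J, h) = 2 - (J*h + h)/2 = 2 - (h + J*h)/2 = 2 + (-h/2 - J*h/2) = 2 - h/2 - J*h/2)
V(z) = 6*z (V(z) = (1**3 + 5)*z = (1 + 5)*z = 6*z)
M = 333/38 (M = 4 + 2*((1705 + 24359)/((2 - 1/2*(-123) - 1/2*(-19)*(-123)) + 12049)) = 4 + 2*(26064/((2 + 123/2 - 2337/2) + 12049)) = 4 + 2*(26064/(-1105 + 12049)) = 4 + 2*(26064/10944) = 4 + 2*(26064*(1/10944)) = 4 + 2*(181/76) = 4 + 181/38 = 333/38 ≈ 8.7632)
M + V(G(3, 7)) = 333/38 + 6*(-14) = 333/38 - 84 = -2859/38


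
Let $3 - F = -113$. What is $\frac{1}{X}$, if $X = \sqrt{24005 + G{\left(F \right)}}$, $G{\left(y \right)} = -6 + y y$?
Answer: $\frac{\sqrt{37455}}{37455} \approx 0.0051671$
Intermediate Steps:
$F = 116$ ($F = 3 - -113 = 3 + 113 = 116$)
$G{\left(y \right)} = -6 + y^{2}$
$X = \sqrt{37455}$ ($X = \sqrt{24005 - \left(6 - 116^{2}\right)} = \sqrt{24005 + \left(-6 + 13456\right)} = \sqrt{24005 + 13450} = \sqrt{37455} \approx 193.53$)
$\frac{1}{X} = \frac{1}{\sqrt{37455}} = \frac{\sqrt{37455}}{37455}$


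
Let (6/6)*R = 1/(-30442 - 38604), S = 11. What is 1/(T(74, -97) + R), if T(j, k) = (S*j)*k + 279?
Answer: -69046/5432470235 ≈ -1.2710e-5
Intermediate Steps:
R = -1/69046 (R = 1/(-30442 - 38604) = 1/(-69046) = -1/69046 ≈ -1.4483e-5)
T(j, k) = 279 + 11*j*k (T(j, k) = (11*j)*k + 279 = 11*j*k + 279 = 279 + 11*j*k)
1/(T(74, -97) + R) = 1/((279 + 11*74*(-97)) - 1/69046) = 1/((279 - 78958) - 1/69046) = 1/(-78679 - 1/69046) = 1/(-5432470235/69046) = -69046/5432470235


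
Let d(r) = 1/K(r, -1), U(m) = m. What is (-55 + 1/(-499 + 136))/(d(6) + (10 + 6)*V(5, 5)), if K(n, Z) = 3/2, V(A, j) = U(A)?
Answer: -9983/14641 ≈ -0.68185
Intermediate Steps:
V(A, j) = A
K(n, Z) = 3/2 (K(n, Z) = 3*(½) = 3/2)
d(r) = ⅔ (d(r) = 1/(3/2) = ⅔)
(-55 + 1/(-499 + 136))/(d(6) + (10 + 6)*V(5, 5)) = (-55 + 1/(-499 + 136))/(⅔ + (10 + 6)*5) = (-55 + 1/(-363))/(⅔ + 16*5) = (-55 - 1/363)/(⅔ + 80) = -19966/(363*242/3) = -19966/363*3/242 = -9983/14641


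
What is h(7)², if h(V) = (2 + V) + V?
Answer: 256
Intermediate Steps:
h(V) = 2 + 2*V
h(7)² = (2 + 2*7)² = (2 + 14)² = 16² = 256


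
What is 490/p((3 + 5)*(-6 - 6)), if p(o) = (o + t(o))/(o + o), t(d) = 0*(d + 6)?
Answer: 980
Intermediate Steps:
t(d) = 0 (t(d) = 0*(6 + d) = 0)
p(o) = 1/2 (p(o) = (o + 0)/(o + o) = o/((2*o)) = o*(1/(2*o)) = 1/2)
490/p((3 + 5)*(-6 - 6)) = 490/(1/2) = 490*2 = 980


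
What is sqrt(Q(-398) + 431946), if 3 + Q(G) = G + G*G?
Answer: sqrt(589949) ≈ 768.08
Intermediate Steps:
Q(G) = -3 + G + G**2 (Q(G) = -3 + (G + G*G) = -3 + (G + G**2) = -3 + G + G**2)
sqrt(Q(-398) + 431946) = sqrt((-3 - 398 + (-398)**2) + 431946) = sqrt((-3 - 398 + 158404) + 431946) = sqrt(158003 + 431946) = sqrt(589949)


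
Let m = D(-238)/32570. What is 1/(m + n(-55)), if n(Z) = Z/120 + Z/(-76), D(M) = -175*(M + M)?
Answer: 1485192/4192577 ≈ 0.35424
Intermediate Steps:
D(M) = -350*M
n(Z) = -11*Z/2280 (n(Z) = Z*(1/120) + Z*(-1/76) = Z/120 - Z/76 = -11*Z/2280)
m = 8330/3257 (m = -350*(-238)/32570 = 83300*(1/32570) = 8330/3257 ≈ 2.5576)
1/(m + n(-55)) = 1/(8330/3257 - 11/2280*(-55)) = 1/(8330/3257 + 121/456) = 1/(4192577/1485192) = 1485192/4192577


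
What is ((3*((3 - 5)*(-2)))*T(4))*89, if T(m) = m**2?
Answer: 17088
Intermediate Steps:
((3*((3 - 5)*(-2)))*T(4))*89 = ((3*((3 - 5)*(-2)))*4**2)*89 = ((3*(-2*(-2)))*16)*89 = ((3*4)*16)*89 = (12*16)*89 = 192*89 = 17088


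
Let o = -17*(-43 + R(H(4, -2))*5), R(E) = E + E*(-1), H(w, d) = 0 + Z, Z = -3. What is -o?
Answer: -731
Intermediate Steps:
H(w, d) = -3 (H(w, d) = 0 - 3 = -3)
R(E) = 0 (R(E) = E - E = 0)
o = 731 (o = -17*(-43 + 0*5) = -17*(-43 + 0) = -17*(-43) = 731)
-o = -1*731 = -731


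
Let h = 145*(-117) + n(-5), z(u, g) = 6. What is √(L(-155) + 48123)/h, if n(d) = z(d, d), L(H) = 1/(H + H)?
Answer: -√4624619990/5257290 ≈ -0.012935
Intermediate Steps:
L(H) = 1/(2*H)
n(d) = 6
h = -16959 (h = 145*(-117) + 6 = -16965 + 6 = -16959)
√(L(-155) + 48123)/h = √((½)/(-155) + 48123)/(-16959) = √((½)*(-1/155) + 48123)*(-1/16959) = √(-1/310 + 48123)*(-1/16959) = √(14918129/310)*(-1/16959) = (√4624619990/310)*(-1/16959) = -√4624619990/5257290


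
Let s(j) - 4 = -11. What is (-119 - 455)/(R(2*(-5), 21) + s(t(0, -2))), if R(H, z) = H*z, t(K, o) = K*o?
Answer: 82/31 ≈ 2.6452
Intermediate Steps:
s(j) = -7 (s(j) = 4 - 11 = -7)
(-119 - 455)/(R(2*(-5), 21) + s(t(0, -2))) = (-119 - 455)/((2*(-5))*21 - 7) = -574/(-10*21 - 7) = -574/(-210 - 7) = -574/(-217) = -574*(-1/217) = 82/31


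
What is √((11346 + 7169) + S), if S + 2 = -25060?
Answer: I*√6547 ≈ 80.914*I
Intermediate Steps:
S = -25062 (S = -2 - 25060 = -25062)
√((11346 + 7169) + S) = √((11346 + 7169) - 25062) = √(18515 - 25062) = √(-6547) = I*√6547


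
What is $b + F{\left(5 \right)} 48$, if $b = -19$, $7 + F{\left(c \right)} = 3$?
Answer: $-211$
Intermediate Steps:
$F{\left(c \right)} = -4$ ($F{\left(c \right)} = -7 + 3 = -4$)
$b + F{\left(5 \right)} 48 = -19 - 192 = -211$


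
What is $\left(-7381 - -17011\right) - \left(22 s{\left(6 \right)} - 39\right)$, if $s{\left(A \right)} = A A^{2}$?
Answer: $4917$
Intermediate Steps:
$s{\left(A \right)} = A^{3}$
$\left(-7381 - -17011\right) - \left(22 s{\left(6 \right)} - 39\right) = \left(-7381 - -17011\right) - \left(22 \cdot 6^{3} - 39\right) = \left(-7381 + 17011\right) - \left(22 \cdot 216 - 39\right) = 9630 - \left(4752 - 39\right) = 9630 - 4713 = 4917$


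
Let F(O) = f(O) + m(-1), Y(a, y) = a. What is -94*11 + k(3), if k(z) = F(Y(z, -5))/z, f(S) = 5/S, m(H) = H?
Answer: -9304/9 ≈ -1033.8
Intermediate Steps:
F(O) = -1 + 5/O (F(O) = 5/O - 1 = -1 + 5/O)
k(z) = (5 - z)/z**2 (k(z) = ((5 - z)/z)/z = (5 - z)/z**2)
-94*11 + k(3) = -94*11 + (5 - 1*3)/3**2 = -1034 + (5 - 3)/9 = -1034 + (1/9)*2 = -1034 + 2/9 = -9304/9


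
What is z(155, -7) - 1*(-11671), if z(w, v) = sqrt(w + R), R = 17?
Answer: 11671 + 2*sqrt(43) ≈ 11684.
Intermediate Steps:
z(w, v) = sqrt(17 + w) (z(w, v) = sqrt(w + 17) = sqrt(17 + w))
z(155, -7) - 1*(-11671) = sqrt(17 + 155) - 1*(-11671) = sqrt(172) + 11671 = 2*sqrt(43) + 11671 = 11671 + 2*sqrt(43)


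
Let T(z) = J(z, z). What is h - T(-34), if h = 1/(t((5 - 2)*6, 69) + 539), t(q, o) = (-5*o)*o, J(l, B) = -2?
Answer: 46531/23266 ≈ 2.0000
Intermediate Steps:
t(q, o) = -5*o**2
h = -1/23266 (h = 1/(-5*69**2 + 539) = 1/(-5*4761 + 539) = 1/(-23805 + 539) = 1/(-23266) = -1/23266 ≈ -4.2981e-5)
T(z) = -2
h - T(-34) = -1/23266 - 1*(-2) = -1/23266 + 2 = 46531/23266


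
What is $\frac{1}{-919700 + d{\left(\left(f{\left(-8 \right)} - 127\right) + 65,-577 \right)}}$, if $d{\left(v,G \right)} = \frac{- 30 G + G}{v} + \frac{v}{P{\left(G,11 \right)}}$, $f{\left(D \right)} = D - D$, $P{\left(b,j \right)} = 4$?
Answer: $- \frac{31}{28519547} \approx -1.087 \cdot 10^{-6}$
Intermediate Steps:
$f{\left(D \right)} = 0$
$d{\left(v,G \right)} = \frac{v}{4} - \frac{29 G}{v}$ ($d{\left(v,G \right)} = \frac{- 30 G + G}{v} + \frac{v}{4} = \frac{\left(-29\right) G}{v} + v \frac{1}{4} = - \frac{29 G}{v} + \frac{v}{4} = \frac{v}{4} - \frac{29 G}{v}$)
$\frac{1}{-919700 + d{\left(\left(f{\left(-8 \right)} - 127\right) + 65,-577 \right)}} = \frac{1}{-919700 - \left(- \frac{16733}{\left(0 - 127\right) + 65} - \frac{\left(0 - 127\right) + 65}{4}\right)} = \frac{1}{-919700 - \left(- \frac{16733}{-127 + 65} - \frac{-127 + 65}{4}\right)} = \frac{1}{-919700 + \left(\frac{1}{4} \left(-62\right) - - \frac{16733}{-62}\right)} = \frac{1}{-919700 - \left(\frac{31}{2} - - \frac{16733}{62}\right)} = \frac{1}{-919700 - \frac{8847}{31}} = \frac{1}{- \frac{28519547}{31}} = - \frac{31}{28519547}$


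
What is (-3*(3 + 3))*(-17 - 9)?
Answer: 468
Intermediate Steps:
(-3*(3 + 3))*(-17 - 9) = -3*6*(-26) = -18*(-26) = 468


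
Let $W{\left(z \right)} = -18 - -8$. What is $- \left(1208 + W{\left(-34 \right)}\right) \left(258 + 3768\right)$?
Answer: $-4823148$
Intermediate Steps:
$W{\left(z \right)} = -10$ ($W{\left(z \right)} = -18 + 8 = -10$)
$- \left(1208 + W{\left(-34 \right)}\right) \left(258 + 3768\right) = - \left(1208 - 10\right) \left(258 + 3768\right) = - 1198 \cdot 4026 = \left(-1\right) 4823148 = -4823148$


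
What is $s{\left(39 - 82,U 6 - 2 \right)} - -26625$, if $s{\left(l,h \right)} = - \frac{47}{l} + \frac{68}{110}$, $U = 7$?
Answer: $\frac{62972172}{2365} \approx 26627.0$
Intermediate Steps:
$s{\left(l,h \right)} = \frac{34}{55} - \frac{47}{l}$ ($s{\left(l,h \right)} = - \frac{47}{l} + 68 \cdot \frac{1}{110} = - \frac{47}{l} + \frac{34}{55} = \frac{34}{55} - \frac{47}{l}$)
$s{\left(39 - 82,U 6 - 2 \right)} - -26625 = \left(\frac{34}{55} - \frac{47}{39 - 82}\right) - -26625 = \left(\frac{34}{55} - \frac{47}{-43}\right) + 26625 = \left(\frac{34}{55} - - \frac{47}{43}\right) + 26625 = \left(\frac{34}{55} + \frac{47}{43}\right) + 26625 = \frac{4047}{2365} + 26625 = \frac{62972172}{2365}$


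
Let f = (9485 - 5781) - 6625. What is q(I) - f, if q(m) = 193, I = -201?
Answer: 3114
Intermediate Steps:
f = -2921 (f = 3704 - 6625 = -2921)
q(I) - f = 193 - 1*(-2921) = 193 + 2921 = 3114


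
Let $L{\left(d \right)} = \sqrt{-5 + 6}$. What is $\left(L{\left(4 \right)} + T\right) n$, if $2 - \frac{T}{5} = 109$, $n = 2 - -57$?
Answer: $-31506$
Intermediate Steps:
$n = 59$ ($n = 2 + 57 = 59$)
$L{\left(d \right)} = 1$ ($L{\left(d \right)} = \sqrt{1} = 1$)
$T = -535$ ($T = 10 - 545 = -535$)
$\left(L{\left(4 \right)} + T\right) n = \left(1 - 535\right) 59 = \left(-534\right) 59 = -31506$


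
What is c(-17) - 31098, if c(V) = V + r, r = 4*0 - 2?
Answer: -31117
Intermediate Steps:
r = -2 (r = 0 - 2 = -2)
c(V) = -2 + V (c(V) = V - 2 = -2 + V)
c(-17) - 31098 = (-2 - 17) - 31098 = -19 - 31098 = -31117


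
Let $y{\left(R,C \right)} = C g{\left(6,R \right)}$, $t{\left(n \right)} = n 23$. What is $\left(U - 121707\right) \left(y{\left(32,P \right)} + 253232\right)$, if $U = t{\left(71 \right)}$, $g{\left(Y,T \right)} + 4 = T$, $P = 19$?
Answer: $-30470458536$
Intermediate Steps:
$g{\left(Y,T \right)} = -4 + T$
$t{\left(n \right)} = 23 n$
$U = 1633$ ($U = 23 \cdot 71 = 1633$)
$y{\left(R,C \right)} = C \left(-4 + R\right)$
$\left(U - 121707\right) \left(y{\left(32,P \right)} + 253232\right) = \left(1633 - 121707\right) \left(19 \left(-4 + 32\right) + 253232\right) = - 120074 \left(19 \cdot 28 + 253232\right) = - 120074 \left(532 + 253232\right) = \left(-120074\right) 253764 = -30470458536$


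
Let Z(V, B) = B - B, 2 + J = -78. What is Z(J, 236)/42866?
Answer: 0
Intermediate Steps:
J = -80 (J = -2 - 78 = -80)
Z(V, B) = 0
Z(J, 236)/42866 = 0/42866 = 0*(1/42866) = 0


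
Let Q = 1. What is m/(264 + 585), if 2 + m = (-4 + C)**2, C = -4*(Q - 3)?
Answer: 14/849 ≈ 0.016490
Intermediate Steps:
C = 8 (C = -4*(1 - 3) = -4*(-2) = 8)
m = 14 (m = -2 + (-4 + 8)**2 = -2 + 4**2 = -2 + 16 = 14)
m/(264 + 585) = 14/(264 + 585) = 14/849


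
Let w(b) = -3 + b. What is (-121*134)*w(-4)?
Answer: 113498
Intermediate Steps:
(-121*134)*w(-4) = (-121*134)*(-3 - 4) = -16214*(-7) = 113498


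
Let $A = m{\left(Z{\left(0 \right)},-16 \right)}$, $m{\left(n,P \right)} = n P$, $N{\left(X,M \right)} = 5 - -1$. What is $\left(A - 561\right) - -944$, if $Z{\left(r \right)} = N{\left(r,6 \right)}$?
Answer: $287$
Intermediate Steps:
$N{\left(X,M \right)} = 6$ ($N{\left(X,M \right)} = 5 + 1 = 6$)
$Z{\left(r \right)} = 6$
$m{\left(n,P \right)} = P n$
$A = -96$ ($A = \left(-16\right) 6 = -96$)
$\left(A - 561\right) - -944 = \left(-96 - 561\right) - -944 = \left(-96 - 561\right) + 944 = -657 + 944 = 287$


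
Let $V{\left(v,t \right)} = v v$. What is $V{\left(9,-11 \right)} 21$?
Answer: $1701$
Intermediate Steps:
$V{\left(v,t \right)} = v^{2}$
$V{\left(9,-11 \right)} 21 = 9^{2} \cdot 21 = 81 \cdot 21 = 1701$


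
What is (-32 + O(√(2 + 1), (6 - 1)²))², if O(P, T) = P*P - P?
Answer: 844 + 58*√3 ≈ 944.46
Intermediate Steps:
O(P, T) = P² - P
(-32 + O(√(2 + 1), (6 - 1)²))² = (-32 + √(2 + 1)*(-1 + √(2 + 1)))² = (-32 + √3*(-1 + √3))²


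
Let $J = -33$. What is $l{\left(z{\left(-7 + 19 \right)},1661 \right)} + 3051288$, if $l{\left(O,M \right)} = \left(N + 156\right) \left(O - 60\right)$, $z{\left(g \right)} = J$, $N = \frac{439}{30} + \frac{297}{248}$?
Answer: $\frac{121412309}{40} \approx 3.0353 \cdot 10^{6}$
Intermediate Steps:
$N = \frac{58891}{3720}$ ($N = 439 \cdot \frac{1}{30} + 297 \cdot \frac{1}{248} = \frac{439}{30} + \frac{297}{248} = \frac{58891}{3720} \approx 15.831$)
$z{\left(g \right)} = -33$
$l{\left(O,M \right)} = - \frac{639211}{62} + \frac{639211 O}{3720}$ ($l{\left(O,M \right)} = \left(\frac{58891}{3720} + 156\right) \left(O - 60\right) = \frac{639211 \left(-60 + O\right)}{3720} = - \frac{639211}{62} + \frac{639211 O}{3720}$)
$l{\left(z{\left(-7 + 19 \right)},1661 \right)} + 3051288 = \left(- \frac{639211}{62} + \frac{639211}{3720} \left(-33\right)\right) + 3051288 = \left(- \frac{639211}{62} - \frac{7031321}{1240}\right) + 3051288 = - \frac{639211}{40} + 3051288 = \frac{121412309}{40}$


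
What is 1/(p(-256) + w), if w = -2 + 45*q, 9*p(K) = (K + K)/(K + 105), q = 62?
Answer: 1359/3789404 ≈ 0.00035863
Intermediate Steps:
p(K) = 2*K/(9*(105 + K)) (p(K) = ((K + K)/(K + 105))/9 = ((2*K)/(105 + K))/9 = (2*K/(105 + K))/9 = 2*K/(9*(105 + K)))
w = 2788 (w = -2 + 45*62 = -2 + 2790 = 2788)
1/(p(-256) + w) = 1/((2/9)*(-256)/(105 - 256) + 2788) = 1/((2/9)*(-256)/(-151) + 2788) = 1/((2/9)*(-256)*(-1/151) + 2788) = 1/(512/1359 + 2788) = 1/(3789404/1359) = 1359/3789404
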